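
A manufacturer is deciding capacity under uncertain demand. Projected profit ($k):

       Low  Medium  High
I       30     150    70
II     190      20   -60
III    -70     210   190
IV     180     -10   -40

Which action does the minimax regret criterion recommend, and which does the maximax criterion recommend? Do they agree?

minimax regret → I; maximax → III (disagree)

Column bests: Low=190, Medium=210, High=190.
I regrets: 160, 60, 120 → max 160
II regrets: 0, 190, 250 → max 250
III regrets: 260, 0, 0 → max 260
IV regrets: 10, 220, 230 → max 230
Smallest max regret = 160 → I.
Row maxima: I=150, II=190, III=210, IV=180
Best best-case = 210 → III.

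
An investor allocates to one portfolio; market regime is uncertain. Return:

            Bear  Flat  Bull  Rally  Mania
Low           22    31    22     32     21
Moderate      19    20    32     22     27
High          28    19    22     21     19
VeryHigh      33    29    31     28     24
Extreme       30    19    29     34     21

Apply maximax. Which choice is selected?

Extreme

Row maxima: Low=32, Moderate=32, High=28, VeryHigh=33, Extreme=34
Best best-case = 34 → Extreme.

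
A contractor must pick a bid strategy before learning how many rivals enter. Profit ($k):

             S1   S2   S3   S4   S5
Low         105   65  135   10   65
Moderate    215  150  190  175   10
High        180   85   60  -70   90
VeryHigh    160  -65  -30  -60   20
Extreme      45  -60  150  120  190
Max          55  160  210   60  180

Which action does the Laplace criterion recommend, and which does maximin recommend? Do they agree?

laplace → Moderate; maximin → Max (disagree)

Row averages: Low=76, Moderate=148, High=69, VeryHigh=5, Extreme=89, Max=133
Highest average = 148 → Moderate.
Row minima: Low=10, Moderate=10, High=-70, VeryHigh=-65, Extreme=-60, Max=55
Best worst-case = 55 → Max.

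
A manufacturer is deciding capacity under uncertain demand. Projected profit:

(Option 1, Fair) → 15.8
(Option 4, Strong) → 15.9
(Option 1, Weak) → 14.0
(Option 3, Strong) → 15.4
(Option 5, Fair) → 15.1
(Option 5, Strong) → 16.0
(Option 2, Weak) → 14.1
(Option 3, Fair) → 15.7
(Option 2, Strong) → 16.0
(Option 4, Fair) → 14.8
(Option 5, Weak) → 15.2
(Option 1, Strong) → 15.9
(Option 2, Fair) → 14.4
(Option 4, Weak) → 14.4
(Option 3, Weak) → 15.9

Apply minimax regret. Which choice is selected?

Column bests: Weak=15.9, Fair=15.8, Strong=16.0.
Option 1 regrets: 1.9, 0.0, 0.1 → max 1.9
Option 2 regrets: 1.8, 1.4, 0.0 → max 1.8
Option 3 regrets: 0.0, 0.1, 0.6 → max 0.6
Option 4 regrets: 1.5, 1.0, 0.1 → max 1.5
Option 5 regrets: 0.7, 0.7, 0.0 → max 0.7
Smallest max regret = 0.6 → Option 3.

Option 3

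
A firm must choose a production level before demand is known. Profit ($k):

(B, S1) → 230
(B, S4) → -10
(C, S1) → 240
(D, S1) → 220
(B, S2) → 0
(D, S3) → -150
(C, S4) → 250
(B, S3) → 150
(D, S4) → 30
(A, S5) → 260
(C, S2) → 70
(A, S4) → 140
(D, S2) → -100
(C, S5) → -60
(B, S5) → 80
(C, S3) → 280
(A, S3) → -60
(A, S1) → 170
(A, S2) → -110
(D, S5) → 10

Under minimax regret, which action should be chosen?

B

Column bests: S1=240, S2=70, S3=280, S4=250, S5=260.
A regrets: 70, 180, 340, 110, 0 → max 340
B regrets: 10, 70, 130, 260, 180 → max 260
C regrets: 0, 0, 0, 0, 320 → max 320
D regrets: 20, 170, 430, 220, 250 → max 430
Smallest max regret = 260 → B.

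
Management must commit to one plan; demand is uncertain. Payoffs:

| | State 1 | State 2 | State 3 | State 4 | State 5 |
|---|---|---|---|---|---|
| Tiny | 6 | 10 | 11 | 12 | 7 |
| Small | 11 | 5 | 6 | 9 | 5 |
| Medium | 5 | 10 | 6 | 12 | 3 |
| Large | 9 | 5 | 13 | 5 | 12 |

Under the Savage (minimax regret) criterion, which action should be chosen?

Column bests: State 1=11, State 2=10, State 3=13, State 4=12, State 5=12.
Tiny regrets: 5, 0, 2, 0, 5 → max 5
Small regrets: 0, 5, 7, 3, 7 → max 7
Medium regrets: 6, 0, 7, 0, 9 → max 9
Large regrets: 2, 5, 0, 7, 0 → max 7
Smallest max regret = 5 → Tiny.

Tiny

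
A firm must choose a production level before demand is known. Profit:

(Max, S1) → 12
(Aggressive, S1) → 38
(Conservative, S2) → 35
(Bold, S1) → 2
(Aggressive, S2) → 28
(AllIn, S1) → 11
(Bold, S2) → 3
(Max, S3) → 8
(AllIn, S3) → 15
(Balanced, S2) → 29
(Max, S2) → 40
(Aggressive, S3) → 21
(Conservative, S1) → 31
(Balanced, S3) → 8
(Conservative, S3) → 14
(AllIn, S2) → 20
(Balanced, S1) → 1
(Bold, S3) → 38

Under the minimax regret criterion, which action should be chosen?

Column bests: S1=38, S2=40, S3=38.
Conservative regrets: 7, 5, 24 → max 24
Balanced regrets: 37, 11, 30 → max 37
Aggressive regrets: 0, 12, 17 → max 17
Bold regrets: 36, 37, 0 → max 37
AllIn regrets: 27, 20, 23 → max 27
Max regrets: 26, 0, 30 → max 30
Smallest max regret = 17 → Aggressive.

Aggressive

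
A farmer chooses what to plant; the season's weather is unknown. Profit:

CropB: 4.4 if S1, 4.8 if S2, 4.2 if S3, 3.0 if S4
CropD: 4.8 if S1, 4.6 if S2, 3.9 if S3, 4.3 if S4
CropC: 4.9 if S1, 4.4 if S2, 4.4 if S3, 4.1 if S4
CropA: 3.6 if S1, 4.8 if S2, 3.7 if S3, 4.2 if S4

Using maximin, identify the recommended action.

Row minima: CropB=3.0, CropD=3.9, CropC=4.1, CropA=3.6
Best worst-case = 4.1 → CropC.

CropC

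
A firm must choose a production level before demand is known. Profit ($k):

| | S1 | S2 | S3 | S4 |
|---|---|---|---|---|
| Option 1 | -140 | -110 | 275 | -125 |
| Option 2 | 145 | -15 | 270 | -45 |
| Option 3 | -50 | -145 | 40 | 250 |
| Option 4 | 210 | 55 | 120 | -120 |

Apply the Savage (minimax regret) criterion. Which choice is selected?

Column bests: S1=210, S2=55, S3=275, S4=250.
Option 1 regrets: 350, 165, 0, 375 → max 375
Option 2 regrets: 65, 70, 5, 295 → max 295
Option 3 regrets: 260, 200, 235, 0 → max 260
Option 4 regrets: 0, 0, 155, 370 → max 370
Smallest max regret = 260 → Option 3.

Option 3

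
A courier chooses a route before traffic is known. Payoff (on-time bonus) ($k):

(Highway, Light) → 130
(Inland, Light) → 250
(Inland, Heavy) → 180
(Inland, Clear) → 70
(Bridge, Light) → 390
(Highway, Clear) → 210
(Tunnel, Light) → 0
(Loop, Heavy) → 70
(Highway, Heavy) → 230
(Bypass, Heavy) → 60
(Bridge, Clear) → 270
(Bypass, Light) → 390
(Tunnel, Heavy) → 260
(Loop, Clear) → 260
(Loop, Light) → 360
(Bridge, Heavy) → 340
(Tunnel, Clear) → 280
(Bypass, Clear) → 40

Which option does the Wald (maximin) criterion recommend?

Bridge

Row minima: Inland=70, Loop=70, Tunnel=0, Bridge=270, Bypass=40, Highway=130
Best worst-case = 270 → Bridge.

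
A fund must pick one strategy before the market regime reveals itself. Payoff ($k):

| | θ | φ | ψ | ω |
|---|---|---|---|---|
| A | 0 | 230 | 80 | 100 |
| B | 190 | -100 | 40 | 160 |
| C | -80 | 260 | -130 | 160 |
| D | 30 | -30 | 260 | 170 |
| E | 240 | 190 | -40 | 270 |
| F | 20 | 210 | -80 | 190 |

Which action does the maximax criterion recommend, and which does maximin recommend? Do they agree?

Row maxima: A=230, B=190, C=260, D=260, E=270, F=210
Best best-case = 270 → E.
Row minima: A=0, B=-100, C=-130, D=-30, E=-40, F=-80
Best worst-case = 0 → A.

maximax → E; maximin → A (disagree)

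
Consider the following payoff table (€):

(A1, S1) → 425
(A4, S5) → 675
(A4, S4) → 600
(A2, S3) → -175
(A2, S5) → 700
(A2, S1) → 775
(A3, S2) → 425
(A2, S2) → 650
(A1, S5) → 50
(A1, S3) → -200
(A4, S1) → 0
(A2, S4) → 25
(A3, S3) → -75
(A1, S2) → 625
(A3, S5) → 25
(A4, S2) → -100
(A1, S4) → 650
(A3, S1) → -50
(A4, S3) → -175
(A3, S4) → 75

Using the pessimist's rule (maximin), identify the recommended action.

A3

Row minima: A1=-200, A2=-175, A3=-75, A4=-175
Best worst-case = -75 → A3.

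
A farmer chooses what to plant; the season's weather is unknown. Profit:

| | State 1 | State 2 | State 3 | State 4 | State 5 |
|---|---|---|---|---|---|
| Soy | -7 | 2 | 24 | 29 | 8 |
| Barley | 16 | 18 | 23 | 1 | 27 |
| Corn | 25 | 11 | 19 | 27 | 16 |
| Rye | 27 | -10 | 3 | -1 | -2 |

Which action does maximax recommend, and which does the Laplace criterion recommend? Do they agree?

Row maxima: Soy=29, Barley=27, Corn=27, Rye=27
Best best-case = 29 → Soy.
Row averages: Soy=11.2, Barley=17, Corn=19.6, Rye=3.4
Highest average = 19.6 → Corn.

maximax → Soy; laplace → Corn (disagree)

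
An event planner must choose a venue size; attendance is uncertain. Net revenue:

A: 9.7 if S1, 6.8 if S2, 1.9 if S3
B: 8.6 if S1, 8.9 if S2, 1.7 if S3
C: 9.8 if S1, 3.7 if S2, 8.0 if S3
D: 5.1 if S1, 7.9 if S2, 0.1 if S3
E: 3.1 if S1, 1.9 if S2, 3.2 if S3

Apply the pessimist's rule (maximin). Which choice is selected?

C

Row minima: A=1.9, B=1.7, C=3.7, D=0.1, E=1.9
Best worst-case = 3.7 → C.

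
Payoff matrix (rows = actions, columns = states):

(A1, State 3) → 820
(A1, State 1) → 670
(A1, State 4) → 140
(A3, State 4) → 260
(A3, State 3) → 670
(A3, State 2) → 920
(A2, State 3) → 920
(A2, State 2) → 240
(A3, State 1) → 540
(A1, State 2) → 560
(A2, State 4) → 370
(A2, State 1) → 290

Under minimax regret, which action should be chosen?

Column bests: State 1=670, State 2=920, State 3=920, State 4=370.
A1 regrets: 0, 360, 100, 230 → max 360
A2 regrets: 380, 680, 0, 0 → max 680
A3 regrets: 130, 0, 250, 110 → max 250
Smallest max regret = 250 → A3.

A3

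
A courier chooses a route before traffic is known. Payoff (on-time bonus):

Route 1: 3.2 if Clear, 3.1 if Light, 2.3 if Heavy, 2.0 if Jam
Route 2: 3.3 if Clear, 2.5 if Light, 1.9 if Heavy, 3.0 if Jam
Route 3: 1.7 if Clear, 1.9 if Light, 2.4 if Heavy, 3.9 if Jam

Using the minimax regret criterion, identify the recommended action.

Column bests: Clear=3.3, Light=3.1, Heavy=2.4, Jam=3.9.
Route 1 regrets: 0.1, 0.0, 0.1, 1.9 → max 1.9
Route 2 regrets: 0.0, 0.6, 0.5, 0.9 → max 0.9
Route 3 regrets: 1.6, 1.2, 0.0, 0.0 → max 1.6
Smallest max regret = 0.9 → Route 2.

Route 2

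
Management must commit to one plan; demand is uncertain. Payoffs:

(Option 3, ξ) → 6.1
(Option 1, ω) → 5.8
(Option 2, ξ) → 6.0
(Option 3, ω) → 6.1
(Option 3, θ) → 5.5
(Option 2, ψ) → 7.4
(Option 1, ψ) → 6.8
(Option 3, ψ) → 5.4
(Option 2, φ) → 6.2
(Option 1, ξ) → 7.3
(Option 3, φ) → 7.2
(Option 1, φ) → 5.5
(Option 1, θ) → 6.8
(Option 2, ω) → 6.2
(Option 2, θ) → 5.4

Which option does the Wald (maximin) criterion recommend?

Row minima: Option 1=5.5, Option 2=5.4, Option 3=5.4
Best worst-case = 5.5 → Option 1.

Option 1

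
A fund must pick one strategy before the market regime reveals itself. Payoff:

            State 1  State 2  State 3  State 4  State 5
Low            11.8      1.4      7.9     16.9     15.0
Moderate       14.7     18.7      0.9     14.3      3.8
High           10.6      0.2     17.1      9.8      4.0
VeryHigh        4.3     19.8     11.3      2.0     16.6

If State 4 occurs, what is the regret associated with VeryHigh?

14.9

Best payoff under State 4 is 16.9.
Regret = 16.9 − 2.0 = 14.9.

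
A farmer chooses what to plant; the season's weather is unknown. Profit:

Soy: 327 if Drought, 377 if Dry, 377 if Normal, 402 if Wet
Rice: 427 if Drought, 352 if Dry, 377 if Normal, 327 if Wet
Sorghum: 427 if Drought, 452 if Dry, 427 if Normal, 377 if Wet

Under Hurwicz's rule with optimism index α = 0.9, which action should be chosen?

Soy: 0.9·402 + 0.1·327 = 394.5
Rice: 0.9·427 + 0.1·327 = 417
Sorghum: 0.9·452 + 0.1·377 = 444.5
Highest Hurwicz score = 444.5 → Sorghum.

Sorghum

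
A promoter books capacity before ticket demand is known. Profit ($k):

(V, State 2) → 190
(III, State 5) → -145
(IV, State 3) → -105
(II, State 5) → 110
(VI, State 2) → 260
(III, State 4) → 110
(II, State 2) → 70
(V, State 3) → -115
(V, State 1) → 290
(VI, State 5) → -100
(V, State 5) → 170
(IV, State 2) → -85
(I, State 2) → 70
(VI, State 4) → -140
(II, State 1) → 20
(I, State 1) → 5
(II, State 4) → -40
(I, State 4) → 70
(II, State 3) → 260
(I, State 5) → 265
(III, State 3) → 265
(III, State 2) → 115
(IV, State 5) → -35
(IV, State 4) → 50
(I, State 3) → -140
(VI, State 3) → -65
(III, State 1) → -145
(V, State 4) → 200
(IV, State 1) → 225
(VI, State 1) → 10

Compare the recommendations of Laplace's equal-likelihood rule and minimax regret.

laplace → V; minimax regret → II (disagree)

Row averages: I=54, II=84, III=40, IV=10, V=147, VI=-7
Highest average = 147 → V.
Column bests: State 1=290, State 2=260, State 3=265, State 4=200, State 5=265.
I regrets: 285, 190, 405, 130, 0 → max 405
II regrets: 270, 190, 5, 240, 155 → max 270
III regrets: 435, 145, 0, 90, 410 → max 435
IV regrets: 65, 345, 370, 150, 300 → max 370
V regrets: 0, 70, 380, 0, 95 → max 380
VI regrets: 280, 0, 330, 340, 365 → max 365
Smallest max regret = 270 → II.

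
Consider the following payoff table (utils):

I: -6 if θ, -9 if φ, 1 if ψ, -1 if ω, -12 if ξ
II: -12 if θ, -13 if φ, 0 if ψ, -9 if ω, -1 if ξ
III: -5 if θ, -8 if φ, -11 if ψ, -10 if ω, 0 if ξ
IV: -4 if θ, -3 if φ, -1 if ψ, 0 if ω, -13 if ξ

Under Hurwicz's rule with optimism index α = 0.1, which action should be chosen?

III

I: 0.1·1 + 0.9·(-12) = -10.7
II: 0.1·0 + 0.9·(-13) = -11.7
III: 0.1·0 + 0.9·(-11) = -9.9
IV: 0.1·0 + 0.9·(-13) = -11.7
Highest Hurwicz score = -9.9 → III.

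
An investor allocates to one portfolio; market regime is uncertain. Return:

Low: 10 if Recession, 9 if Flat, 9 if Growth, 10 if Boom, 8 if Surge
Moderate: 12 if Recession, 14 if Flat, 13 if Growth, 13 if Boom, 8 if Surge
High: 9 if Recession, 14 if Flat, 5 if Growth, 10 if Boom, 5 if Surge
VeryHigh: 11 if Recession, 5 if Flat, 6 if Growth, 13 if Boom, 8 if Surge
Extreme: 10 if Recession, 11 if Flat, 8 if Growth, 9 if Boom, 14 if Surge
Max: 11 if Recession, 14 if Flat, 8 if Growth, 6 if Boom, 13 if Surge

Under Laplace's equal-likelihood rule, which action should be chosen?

Row averages: Low=9.2, Moderate=12, High=8.6, VeryHigh=8.6, Extreme=10.4, Max=10.4
Highest average = 12 → Moderate.

Moderate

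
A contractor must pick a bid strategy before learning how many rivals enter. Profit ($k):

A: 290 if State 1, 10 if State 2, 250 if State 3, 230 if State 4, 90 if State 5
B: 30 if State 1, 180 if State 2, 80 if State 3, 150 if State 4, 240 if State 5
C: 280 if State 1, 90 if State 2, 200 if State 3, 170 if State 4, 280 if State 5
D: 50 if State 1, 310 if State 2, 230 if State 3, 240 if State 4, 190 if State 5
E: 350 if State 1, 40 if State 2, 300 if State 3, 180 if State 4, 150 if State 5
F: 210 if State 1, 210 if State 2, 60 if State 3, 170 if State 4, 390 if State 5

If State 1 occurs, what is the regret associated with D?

Best payoff under State 1 is 350.
Regret = 350 − 50 = 300.

300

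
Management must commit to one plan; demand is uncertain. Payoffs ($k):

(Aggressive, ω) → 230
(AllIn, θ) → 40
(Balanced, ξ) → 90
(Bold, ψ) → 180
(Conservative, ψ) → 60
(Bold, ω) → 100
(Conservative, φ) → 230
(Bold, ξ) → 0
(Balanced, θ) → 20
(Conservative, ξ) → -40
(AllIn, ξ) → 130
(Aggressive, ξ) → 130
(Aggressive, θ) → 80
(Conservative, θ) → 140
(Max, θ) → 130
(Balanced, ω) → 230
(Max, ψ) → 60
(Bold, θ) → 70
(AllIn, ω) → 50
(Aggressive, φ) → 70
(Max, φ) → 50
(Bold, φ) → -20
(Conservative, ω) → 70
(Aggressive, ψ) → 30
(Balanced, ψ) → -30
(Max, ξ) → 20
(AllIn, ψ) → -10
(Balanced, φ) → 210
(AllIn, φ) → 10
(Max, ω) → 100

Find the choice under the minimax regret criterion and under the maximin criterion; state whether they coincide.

Column bests: θ=140, φ=230, ψ=180, ω=230, ξ=130.
Conservative regrets: 0, 0, 120, 160, 170 → max 170
Balanced regrets: 120, 20, 210, 0, 40 → max 210
Aggressive regrets: 60, 160, 150, 0, 0 → max 160
Bold regrets: 70, 250, 0, 130, 130 → max 250
AllIn regrets: 100, 220, 190, 180, 0 → max 220
Max regrets: 10, 180, 120, 130, 110 → max 180
Smallest max regret = 160 → Aggressive.
Row minima: Conservative=-40, Balanced=-30, Aggressive=30, Bold=-20, AllIn=-10, Max=20
Best worst-case = 30 → Aggressive.

minimax regret → Aggressive; maximin → Aggressive (agree)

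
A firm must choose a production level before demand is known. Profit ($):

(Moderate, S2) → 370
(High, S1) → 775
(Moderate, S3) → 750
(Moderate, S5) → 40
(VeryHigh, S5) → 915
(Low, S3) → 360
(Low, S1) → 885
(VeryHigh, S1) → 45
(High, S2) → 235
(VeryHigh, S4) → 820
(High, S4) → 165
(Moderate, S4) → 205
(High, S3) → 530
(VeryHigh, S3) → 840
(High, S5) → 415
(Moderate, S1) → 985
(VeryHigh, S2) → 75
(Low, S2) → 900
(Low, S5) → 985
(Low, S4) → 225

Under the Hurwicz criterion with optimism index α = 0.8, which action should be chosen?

Low

Low: 0.8·985 + 0.2·225 = 833
Moderate: 0.8·985 + 0.2·40 = 796
High: 0.8·775 + 0.2·165 = 653
VeryHigh: 0.8·915 + 0.2·45 = 741
Highest Hurwicz score = 833 → Low.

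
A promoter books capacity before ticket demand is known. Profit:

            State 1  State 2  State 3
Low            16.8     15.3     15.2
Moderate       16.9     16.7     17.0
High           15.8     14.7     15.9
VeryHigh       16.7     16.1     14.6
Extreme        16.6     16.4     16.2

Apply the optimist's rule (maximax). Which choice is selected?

Row maxima: Low=16.8, Moderate=17.0, High=15.9, VeryHigh=16.7, Extreme=16.6
Best best-case = 17.0 → Moderate.

Moderate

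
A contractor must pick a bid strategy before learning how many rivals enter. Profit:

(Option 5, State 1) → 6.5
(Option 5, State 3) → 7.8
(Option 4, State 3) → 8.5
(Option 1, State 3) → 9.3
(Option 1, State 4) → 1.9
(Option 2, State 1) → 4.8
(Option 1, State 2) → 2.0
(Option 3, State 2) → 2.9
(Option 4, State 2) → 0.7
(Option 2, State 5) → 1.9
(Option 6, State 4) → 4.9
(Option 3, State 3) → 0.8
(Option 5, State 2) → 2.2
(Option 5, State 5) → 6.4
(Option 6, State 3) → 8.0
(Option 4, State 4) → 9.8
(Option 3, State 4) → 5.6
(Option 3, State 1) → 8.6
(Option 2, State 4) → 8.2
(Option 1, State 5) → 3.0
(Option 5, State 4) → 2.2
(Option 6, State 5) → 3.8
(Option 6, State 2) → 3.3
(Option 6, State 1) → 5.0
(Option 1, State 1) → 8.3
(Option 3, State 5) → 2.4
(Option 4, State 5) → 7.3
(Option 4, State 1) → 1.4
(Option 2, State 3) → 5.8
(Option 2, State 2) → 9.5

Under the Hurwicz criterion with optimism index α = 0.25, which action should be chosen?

Option 1: 0.25·9.3 + 0.75·1.9 = 3.75
Option 2: 0.25·9.5 + 0.75·1.9 = 3.8
Option 3: 0.25·8.6 + 0.75·0.8 = 2.75
Option 4: 0.25·9.8 + 0.75·0.7 = 2.975
Option 5: 0.25·7.8 + 0.75·2.2 = 3.6
Option 6: 0.25·8.0 + 0.75·3.3 = 4.475
Highest Hurwicz score = 4.475 → Option 6.

Option 6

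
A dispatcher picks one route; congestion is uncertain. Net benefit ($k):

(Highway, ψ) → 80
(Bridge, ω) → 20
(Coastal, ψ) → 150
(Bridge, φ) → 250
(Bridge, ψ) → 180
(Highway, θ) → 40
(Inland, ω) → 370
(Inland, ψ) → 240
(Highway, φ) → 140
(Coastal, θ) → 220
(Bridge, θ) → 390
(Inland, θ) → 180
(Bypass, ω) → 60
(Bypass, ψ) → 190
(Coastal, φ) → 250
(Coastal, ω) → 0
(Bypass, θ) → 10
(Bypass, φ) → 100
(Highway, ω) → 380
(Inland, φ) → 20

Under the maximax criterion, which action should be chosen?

Bridge

Row maxima: Highway=380, Coastal=250, Bypass=190, Inland=370, Bridge=390
Best best-case = 390 → Bridge.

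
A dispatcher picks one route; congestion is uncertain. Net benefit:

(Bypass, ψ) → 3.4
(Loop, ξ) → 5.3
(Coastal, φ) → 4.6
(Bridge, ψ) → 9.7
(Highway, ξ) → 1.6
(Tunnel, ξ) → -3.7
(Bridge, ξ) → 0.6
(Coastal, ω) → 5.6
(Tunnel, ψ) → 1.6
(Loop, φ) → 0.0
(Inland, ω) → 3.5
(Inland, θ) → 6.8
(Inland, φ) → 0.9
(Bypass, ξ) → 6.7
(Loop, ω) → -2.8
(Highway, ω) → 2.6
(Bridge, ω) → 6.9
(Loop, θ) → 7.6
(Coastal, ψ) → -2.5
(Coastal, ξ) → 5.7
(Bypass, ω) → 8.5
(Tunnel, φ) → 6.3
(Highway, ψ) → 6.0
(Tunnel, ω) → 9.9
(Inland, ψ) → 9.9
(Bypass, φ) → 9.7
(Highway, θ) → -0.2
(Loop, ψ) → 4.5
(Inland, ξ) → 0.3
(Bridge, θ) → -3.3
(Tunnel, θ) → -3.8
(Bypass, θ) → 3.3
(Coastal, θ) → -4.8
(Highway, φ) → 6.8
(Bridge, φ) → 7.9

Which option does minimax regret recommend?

Bypass

Column bests: θ=7.6, φ=9.7, ψ=9.9, ω=9.9, ξ=6.7.
Bypass regrets: 4.3, 0.0, 6.5, 1.4, 0.0 → max 6.5
Loop regrets: 0.0, 9.7, 5.4, 12.7, 1.4 → max 12.7
Tunnel regrets: 11.4, 3.4, 8.3, 0.0, 10.4 → max 11.4
Coastal regrets: 12.4, 5.1, 12.4, 4.3, 1.0 → max 12.4
Highway regrets: 7.8, 2.9, 3.9, 7.3, 5.1 → max 7.8
Inland regrets: 0.8, 8.8, 0.0, 6.4, 6.4 → max 8.8
Bridge regrets: 10.9, 1.8, 0.2, 3.0, 6.1 → max 10.9
Smallest max regret = 6.5 → Bypass.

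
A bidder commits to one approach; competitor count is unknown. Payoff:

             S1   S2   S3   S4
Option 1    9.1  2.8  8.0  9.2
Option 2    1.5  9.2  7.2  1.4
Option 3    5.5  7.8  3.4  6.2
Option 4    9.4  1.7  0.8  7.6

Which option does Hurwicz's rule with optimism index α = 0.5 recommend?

Option 1: 0.5·9.2 + 0.5·2.8 = 6
Option 2: 0.5·9.2 + 0.5·1.4 = 5.3
Option 3: 0.5·7.8 + 0.5·3.4 = 5.6
Option 4: 0.5·9.4 + 0.5·0.8 = 5.1
Highest Hurwicz score = 6 → Option 1.

Option 1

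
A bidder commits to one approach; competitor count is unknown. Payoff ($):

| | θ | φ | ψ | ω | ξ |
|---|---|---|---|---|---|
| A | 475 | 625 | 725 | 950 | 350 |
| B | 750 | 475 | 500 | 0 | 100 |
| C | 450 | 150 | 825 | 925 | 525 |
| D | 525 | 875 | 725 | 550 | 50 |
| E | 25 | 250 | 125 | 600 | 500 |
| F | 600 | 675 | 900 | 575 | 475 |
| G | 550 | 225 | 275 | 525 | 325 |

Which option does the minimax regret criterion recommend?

Column bests: θ=750, φ=875, ψ=900, ω=950, ξ=525.
A regrets: 275, 250, 175, 0, 175 → max 275
B regrets: 0, 400, 400, 950, 425 → max 950
C regrets: 300, 725, 75, 25, 0 → max 725
D regrets: 225, 0, 175, 400, 475 → max 475
E regrets: 725, 625, 775, 350, 25 → max 775
F regrets: 150, 200, 0, 375, 50 → max 375
G regrets: 200, 650, 625, 425, 200 → max 650
Smallest max regret = 275 → A.

A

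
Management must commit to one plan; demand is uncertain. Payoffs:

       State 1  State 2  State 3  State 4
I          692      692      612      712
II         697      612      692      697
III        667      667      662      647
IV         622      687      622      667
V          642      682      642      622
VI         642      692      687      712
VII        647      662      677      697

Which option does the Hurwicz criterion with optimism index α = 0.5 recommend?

VI

I: 0.5·712 + 0.5·612 = 662
II: 0.5·697 + 0.5·612 = 654.5
III: 0.5·667 + 0.5·647 = 657
IV: 0.5·687 + 0.5·622 = 654.5
V: 0.5·682 + 0.5·622 = 652
VI: 0.5·712 + 0.5·642 = 677
VII: 0.5·697 + 0.5·647 = 672
Highest Hurwicz score = 677 → VI.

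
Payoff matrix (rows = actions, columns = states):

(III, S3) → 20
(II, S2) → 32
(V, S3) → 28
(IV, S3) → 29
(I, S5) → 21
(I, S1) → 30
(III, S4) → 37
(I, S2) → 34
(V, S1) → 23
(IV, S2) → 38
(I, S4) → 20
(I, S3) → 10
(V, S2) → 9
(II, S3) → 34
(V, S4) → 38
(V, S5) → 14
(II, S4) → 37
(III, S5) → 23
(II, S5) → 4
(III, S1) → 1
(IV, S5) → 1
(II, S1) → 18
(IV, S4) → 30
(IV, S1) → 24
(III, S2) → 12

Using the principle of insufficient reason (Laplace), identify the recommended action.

Row averages: I=23, II=25, III=18.6, IV=24.4, V=22.4
Highest average = 25 → II.

II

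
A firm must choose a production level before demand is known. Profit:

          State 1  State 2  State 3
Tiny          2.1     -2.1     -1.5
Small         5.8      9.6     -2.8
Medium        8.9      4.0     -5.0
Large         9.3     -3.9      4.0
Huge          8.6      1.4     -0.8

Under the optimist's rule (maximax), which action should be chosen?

Row maxima: Tiny=2.1, Small=9.6, Medium=8.9, Large=9.3, Huge=8.6
Best best-case = 9.6 → Small.

Small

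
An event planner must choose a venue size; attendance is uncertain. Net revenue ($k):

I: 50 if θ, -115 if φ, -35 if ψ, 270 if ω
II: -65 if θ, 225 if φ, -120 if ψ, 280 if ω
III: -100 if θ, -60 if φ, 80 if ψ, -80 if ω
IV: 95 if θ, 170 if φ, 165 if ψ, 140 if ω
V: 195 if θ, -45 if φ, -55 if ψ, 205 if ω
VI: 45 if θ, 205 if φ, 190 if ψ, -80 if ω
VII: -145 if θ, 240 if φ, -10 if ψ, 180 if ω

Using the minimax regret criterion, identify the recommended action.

IV

Column bests: θ=195, φ=240, ψ=190, ω=280.
I regrets: 145, 355, 225, 10 → max 355
II regrets: 260, 15, 310, 0 → max 310
III regrets: 295, 300, 110, 360 → max 360
IV regrets: 100, 70, 25, 140 → max 140
V regrets: 0, 285, 245, 75 → max 285
VI regrets: 150, 35, 0, 360 → max 360
VII regrets: 340, 0, 200, 100 → max 340
Smallest max regret = 140 → IV.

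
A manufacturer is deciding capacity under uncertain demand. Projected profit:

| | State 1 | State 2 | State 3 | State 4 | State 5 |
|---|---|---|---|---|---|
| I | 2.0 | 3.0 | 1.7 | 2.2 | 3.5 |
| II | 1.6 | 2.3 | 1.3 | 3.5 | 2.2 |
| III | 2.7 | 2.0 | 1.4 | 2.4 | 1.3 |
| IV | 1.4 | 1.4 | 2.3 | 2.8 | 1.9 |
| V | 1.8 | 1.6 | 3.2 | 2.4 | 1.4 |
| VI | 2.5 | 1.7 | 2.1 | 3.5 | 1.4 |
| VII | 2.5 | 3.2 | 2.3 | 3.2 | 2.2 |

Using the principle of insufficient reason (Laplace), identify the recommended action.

Row averages: I=2.48, II=2.18, III=1.96, IV=1.96, V=2.08, VI=2.24, VII=2.68
Highest average = 2.68 → VII.

VII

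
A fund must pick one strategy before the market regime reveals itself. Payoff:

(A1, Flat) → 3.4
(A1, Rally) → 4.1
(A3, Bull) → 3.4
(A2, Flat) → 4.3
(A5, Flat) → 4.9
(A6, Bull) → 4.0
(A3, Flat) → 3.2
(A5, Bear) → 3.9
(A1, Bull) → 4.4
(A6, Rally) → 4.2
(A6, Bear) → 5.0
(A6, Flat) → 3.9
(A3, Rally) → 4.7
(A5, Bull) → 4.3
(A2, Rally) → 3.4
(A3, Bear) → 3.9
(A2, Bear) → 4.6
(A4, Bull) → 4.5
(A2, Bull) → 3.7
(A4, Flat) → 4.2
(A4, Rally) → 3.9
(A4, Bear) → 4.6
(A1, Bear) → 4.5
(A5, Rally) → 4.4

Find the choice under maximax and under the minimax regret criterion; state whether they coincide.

Row maxima: A1=4.5, A2=4.6, A3=4.7, A4=4.6, A5=4.9, A6=5.0
Best best-case = 5.0 → A6.
Column bests: Bear=5.0, Flat=4.9, Bull=4.5, Rally=4.7.
A1 regrets: 0.5, 1.5, 0.1, 0.6 → max 1.5
A2 regrets: 0.4, 0.6, 0.8, 1.3 → max 1.3
A3 regrets: 1.1, 1.7, 1.1, 0.0 → max 1.7
A4 regrets: 0.4, 0.7, 0.0, 0.8 → max 0.8
A5 regrets: 1.1, 0.0, 0.2, 0.3 → max 1.1
A6 regrets: 0.0, 1.0, 0.5, 0.5 → max 1.0
Smallest max regret = 0.8 → A4.

maximax → A6; minimax regret → A4 (disagree)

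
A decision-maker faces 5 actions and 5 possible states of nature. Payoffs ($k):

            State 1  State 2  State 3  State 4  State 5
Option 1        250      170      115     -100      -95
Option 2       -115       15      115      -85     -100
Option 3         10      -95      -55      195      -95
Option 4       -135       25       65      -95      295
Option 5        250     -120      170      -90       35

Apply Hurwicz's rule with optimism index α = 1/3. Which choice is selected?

Option 1: 1/3·250 + 2/3·(-100) = 50/3
Option 2: 1/3·115 + 2/3·(-115) = -115/3
Option 3: 1/3·195 + 2/3·(-95) = 5/3
Option 4: 1/3·295 + 2/3·(-135) = 25/3
Option 5: 1/3·250 + 2/3·(-120) = 10/3
Highest Hurwicz score = 50/3 → Option 1.

Option 1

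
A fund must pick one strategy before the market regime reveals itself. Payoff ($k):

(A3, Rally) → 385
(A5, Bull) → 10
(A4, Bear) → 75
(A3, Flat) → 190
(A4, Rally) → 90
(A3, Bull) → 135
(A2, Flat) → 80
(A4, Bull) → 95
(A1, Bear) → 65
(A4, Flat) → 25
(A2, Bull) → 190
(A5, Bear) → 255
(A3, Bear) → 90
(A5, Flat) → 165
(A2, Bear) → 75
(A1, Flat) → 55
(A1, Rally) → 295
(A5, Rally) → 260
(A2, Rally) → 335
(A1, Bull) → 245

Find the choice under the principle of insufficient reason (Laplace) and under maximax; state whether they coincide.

Row averages: A1=165, A2=170, A3=200, A4=71.25, A5=172.5
Highest average = 200 → A3.
Row maxima: A1=295, A2=335, A3=385, A4=95, A5=260
Best best-case = 385 → A3.

laplace → A3; maximax → A3 (agree)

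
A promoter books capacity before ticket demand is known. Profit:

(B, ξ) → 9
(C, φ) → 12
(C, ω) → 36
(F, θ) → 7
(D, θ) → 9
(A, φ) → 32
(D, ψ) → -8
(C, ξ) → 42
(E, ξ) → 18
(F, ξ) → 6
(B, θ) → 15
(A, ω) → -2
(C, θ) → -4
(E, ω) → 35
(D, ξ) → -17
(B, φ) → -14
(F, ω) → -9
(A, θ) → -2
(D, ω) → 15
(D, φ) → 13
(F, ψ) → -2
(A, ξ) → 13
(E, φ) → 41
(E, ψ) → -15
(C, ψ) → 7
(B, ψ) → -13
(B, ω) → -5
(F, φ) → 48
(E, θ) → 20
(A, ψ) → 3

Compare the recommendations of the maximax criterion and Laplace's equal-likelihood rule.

Row maxima: A=32, B=15, C=42, D=15, E=41, F=48
Best best-case = 48 → F.
Row averages: A=8.8, B=-1.6, C=18.6, D=2.4, E=19.8, F=10
Highest average = 19.8 → E.

maximax → F; laplace → E (disagree)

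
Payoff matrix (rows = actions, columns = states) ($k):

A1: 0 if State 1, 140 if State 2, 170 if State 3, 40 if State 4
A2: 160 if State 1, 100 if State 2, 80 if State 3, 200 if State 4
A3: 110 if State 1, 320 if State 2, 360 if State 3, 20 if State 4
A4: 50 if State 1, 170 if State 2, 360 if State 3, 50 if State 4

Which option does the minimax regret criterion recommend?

Column bests: State 1=160, State 2=320, State 3=360, State 4=200.
A1 regrets: 160, 180, 190, 160 → max 190
A2 regrets: 0, 220, 280, 0 → max 280
A3 regrets: 50, 0, 0, 180 → max 180
A4 regrets: 110, 150, 0, 150 → max 150
Smallest max regret = 150 → A4.

A4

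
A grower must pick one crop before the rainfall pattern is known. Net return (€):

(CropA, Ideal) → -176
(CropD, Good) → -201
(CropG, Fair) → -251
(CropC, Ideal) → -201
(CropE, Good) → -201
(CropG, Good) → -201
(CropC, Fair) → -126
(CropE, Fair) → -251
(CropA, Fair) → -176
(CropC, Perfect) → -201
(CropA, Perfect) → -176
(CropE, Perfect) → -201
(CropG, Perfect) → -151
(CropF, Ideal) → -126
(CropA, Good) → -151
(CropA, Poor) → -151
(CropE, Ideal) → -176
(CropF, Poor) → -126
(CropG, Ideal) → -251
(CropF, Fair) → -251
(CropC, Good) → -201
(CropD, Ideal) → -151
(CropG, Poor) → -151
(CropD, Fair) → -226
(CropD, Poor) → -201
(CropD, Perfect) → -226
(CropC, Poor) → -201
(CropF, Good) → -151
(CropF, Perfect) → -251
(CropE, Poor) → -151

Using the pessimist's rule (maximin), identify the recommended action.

CropA

Row minima: CropC=-201, CropD=-226, CropF=-251, CropA=-176, CropE=-251, CropG=-251
Best worst-case = -176 → CropA.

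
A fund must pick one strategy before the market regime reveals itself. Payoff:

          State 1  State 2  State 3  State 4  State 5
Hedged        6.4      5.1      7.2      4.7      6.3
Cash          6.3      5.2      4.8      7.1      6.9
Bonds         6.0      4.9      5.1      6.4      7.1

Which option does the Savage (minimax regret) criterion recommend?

Bonds

Column bests: State 1=6.4, State 2=5.2, State 3=7.2, State 4=7.1, State 5=7.1.
Hedged regrets: 0.0, 0.1, 0.0, 2.4, 0.8 → max 2.4
Cash regrets: 0.1, 0.0, 2.4, 0.0, 0.2 → max 2.4
Bonds regrets: 0.4, 0.3, 2.1, 0.7, 0.0 → max 2.1
Smallest max regret = 2.1 → Bonds.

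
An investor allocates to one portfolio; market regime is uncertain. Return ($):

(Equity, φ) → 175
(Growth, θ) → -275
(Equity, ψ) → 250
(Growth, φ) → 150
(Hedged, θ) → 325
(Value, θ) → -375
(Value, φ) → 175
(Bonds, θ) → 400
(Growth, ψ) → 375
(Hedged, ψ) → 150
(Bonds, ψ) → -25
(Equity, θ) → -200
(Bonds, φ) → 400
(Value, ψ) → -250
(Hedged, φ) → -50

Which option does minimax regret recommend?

Column bests: θ=400, φ=400, ψ=375.
Hedged regrets: 75, 450, 225 → max 450
Value regrets: 775, 225, 625 → max 775
Growth regrets: 675, 250, 0 → max 675
Equity regrets: 600, 225, 125 → max 600
Bonds regrets: 0, 0, 400 → max 400
Smallest max regret = 400 → Bonds.

Bonds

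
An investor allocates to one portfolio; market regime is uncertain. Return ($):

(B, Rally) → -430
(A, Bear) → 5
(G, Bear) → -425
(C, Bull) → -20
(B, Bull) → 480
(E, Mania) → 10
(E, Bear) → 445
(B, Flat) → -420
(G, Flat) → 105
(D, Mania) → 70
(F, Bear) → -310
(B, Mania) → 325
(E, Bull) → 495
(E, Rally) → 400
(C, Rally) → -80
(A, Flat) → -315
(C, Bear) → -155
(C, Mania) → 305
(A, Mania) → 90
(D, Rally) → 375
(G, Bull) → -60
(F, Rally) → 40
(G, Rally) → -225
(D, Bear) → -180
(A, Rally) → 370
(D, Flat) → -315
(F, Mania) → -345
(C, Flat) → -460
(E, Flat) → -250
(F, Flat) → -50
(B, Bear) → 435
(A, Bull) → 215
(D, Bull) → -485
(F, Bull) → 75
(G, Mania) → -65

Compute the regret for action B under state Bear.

Best payoff under Bear is 445.
Regret = 445 − 435 = 10.

10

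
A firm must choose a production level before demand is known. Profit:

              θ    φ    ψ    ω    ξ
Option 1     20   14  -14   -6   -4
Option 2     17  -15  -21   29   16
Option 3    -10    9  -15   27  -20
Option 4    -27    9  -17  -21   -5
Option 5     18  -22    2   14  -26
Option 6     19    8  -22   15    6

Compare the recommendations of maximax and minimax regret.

maximax → Option 2; minimax regret → Option 6 (disagree)

Row maxima: Option 1=20, Option 2=29, Option 3=27, Option 4=9, Option 5=18, Option 6=19
Best best-case = 29 → Option 2.
Column bests: θ=20, φ=14, ψ=2, ω=29, ξ=16.
Option 1 regrets: 0, 0, 16, 35, 20 → max 35
Option 2 regrets: 3, 29, 23, 0, 0 → max 29
Option 3 regrets: 30, 5, 17, 2, 36 → max 36
Option 4 regrets: 47, 5, 19, 50, 21 → max 50
Option 5 regrets: 2, 36, 0, 15, 42 → max 42
Option 6 regrets: 1, 6, 24, 14, 10 → max 24
Smallest max regret = 24 → Option 6.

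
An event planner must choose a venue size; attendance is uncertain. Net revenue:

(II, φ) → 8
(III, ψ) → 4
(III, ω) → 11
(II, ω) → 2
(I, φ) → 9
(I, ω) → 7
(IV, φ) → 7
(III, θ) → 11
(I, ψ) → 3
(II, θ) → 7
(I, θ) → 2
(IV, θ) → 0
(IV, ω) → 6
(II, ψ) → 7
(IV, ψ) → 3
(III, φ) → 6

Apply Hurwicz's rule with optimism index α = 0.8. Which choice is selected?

III

I: 0.8·9 + 0.2·2 = 7.6
II: 0.8·8 + 0.2·2 = 6.8
III: 0.8·11 + 0.2·4 = 9.6
IV: 0.8·7 + 0.2·0 = 5.6
Highest Hurwicz score = 9.6 → III.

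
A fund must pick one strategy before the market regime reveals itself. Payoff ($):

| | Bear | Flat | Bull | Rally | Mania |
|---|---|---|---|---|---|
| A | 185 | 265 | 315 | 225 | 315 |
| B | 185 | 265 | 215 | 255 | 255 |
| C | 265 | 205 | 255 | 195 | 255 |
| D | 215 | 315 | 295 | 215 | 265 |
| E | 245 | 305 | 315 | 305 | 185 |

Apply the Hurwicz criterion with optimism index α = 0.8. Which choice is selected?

A: 0.8·315 + 0.2·185 = 289
B: 0.8·265 + 0.2·185 = 249
C: 0.8·265 + 0.2·195 = 251
D: 0.8·315 + 0.2·215 = 295
E: 0.8·315 + 0.2·185 = 289
Highest Hurwicz score = 295 → D.

D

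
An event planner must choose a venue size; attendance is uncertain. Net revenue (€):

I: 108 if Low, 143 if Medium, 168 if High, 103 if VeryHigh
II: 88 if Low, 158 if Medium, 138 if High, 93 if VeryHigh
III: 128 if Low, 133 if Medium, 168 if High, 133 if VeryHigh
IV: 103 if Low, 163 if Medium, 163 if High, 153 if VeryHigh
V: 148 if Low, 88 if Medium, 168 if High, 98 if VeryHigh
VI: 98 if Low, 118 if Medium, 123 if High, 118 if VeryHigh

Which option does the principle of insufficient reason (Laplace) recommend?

Row averages: I=130.5, II=119.25, III=140.5, IV=145.5, V=125.5, VI=114.25
Highest average = 145.5 → IV.

IV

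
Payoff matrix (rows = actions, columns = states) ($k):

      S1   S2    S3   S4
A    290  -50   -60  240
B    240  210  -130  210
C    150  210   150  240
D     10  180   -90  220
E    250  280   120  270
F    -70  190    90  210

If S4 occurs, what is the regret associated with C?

Best payoff under S4 is 270.
Regret = 270 − 240 = 30.

30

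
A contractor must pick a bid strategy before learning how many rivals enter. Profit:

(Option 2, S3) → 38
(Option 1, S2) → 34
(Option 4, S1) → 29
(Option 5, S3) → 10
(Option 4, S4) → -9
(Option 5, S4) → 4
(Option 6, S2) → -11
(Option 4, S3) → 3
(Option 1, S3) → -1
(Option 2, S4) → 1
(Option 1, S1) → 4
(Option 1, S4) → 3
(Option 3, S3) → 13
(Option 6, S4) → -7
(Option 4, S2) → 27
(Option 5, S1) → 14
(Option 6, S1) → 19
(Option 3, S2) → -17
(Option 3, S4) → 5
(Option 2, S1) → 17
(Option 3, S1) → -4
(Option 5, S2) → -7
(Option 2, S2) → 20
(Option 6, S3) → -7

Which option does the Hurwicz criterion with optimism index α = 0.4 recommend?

Option 2

Option 1: 0.4·34 + 0.6·(-1) = 13
Option 2: 0.4·38 + 0.6·1 = 15.8
Option 3: 0.4·13 + 0.6·(-17) = -5
Option 4: 0.4·29 + 0.6·(-9) = 6.2
Option 5: 0.4·14 + 0.6·(-7) = 1.4
Option 6: 0.4·19 + 0.6·(-11) = 1
Highest Hurwicz score = 15.8 → Option 2.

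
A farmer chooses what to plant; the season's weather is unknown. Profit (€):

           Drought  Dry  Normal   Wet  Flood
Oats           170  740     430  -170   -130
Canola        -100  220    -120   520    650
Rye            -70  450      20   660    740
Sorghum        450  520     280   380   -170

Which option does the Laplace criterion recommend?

Row averages: Oats=208, Canola=234, Rye=360, Sorghum=292
Highest average = 360 → Rye.

Rye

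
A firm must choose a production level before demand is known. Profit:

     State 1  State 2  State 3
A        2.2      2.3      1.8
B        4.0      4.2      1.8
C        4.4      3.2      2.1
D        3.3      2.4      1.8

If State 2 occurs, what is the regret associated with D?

Best payoff under State 2 is 4.2.
Regret = 4.2 − 2.4 = 1.8.

1.8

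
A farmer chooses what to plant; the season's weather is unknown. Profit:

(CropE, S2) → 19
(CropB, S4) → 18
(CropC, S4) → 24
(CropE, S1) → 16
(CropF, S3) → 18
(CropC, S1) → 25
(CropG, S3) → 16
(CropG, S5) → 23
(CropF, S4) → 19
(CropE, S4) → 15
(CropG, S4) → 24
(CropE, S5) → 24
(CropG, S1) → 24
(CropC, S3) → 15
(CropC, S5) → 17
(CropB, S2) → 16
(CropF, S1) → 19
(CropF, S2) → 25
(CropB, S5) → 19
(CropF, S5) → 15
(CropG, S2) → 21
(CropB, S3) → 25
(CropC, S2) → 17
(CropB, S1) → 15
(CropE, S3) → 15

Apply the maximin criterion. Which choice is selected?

Row minima: CropG=16, CropC=15, CropB=15, CropF=15, CropE=15
Best worst-case = 16 → CropG.

CropG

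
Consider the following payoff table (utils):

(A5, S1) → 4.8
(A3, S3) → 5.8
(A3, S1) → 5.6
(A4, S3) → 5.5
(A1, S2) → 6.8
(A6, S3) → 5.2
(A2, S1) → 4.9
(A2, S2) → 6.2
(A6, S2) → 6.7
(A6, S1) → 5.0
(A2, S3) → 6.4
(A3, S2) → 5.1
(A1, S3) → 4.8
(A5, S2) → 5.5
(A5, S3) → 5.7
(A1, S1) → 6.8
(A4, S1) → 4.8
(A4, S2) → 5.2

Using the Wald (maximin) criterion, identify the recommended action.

Row minima: A1=4.8, A2=4.9, A3=5.1, A4=4.8, A5=4.8, A6=5.0
Best worst-case = 5.1 → A3.

A3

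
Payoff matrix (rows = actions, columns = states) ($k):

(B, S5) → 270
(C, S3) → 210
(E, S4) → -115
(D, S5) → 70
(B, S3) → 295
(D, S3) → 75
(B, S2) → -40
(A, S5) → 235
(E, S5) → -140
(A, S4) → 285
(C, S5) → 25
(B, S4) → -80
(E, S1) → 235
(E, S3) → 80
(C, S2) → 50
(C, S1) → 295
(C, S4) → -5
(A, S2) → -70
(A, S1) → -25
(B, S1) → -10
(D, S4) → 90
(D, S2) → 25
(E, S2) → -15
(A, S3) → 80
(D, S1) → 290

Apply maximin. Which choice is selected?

Row minima: A=-70, B=-80, C=-5, D=25, E=-140
Best worst-case = 25 → D.

D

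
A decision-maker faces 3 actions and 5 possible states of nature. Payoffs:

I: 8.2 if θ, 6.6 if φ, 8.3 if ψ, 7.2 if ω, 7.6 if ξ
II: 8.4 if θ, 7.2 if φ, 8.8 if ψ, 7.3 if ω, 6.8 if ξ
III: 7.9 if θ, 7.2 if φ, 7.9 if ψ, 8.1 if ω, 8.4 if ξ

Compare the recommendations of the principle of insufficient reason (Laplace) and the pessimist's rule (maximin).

laplace → III; maximin → III (agree)

Row averages: I=7.58, II=7.7, III=7.9
Highest average = 7.9 → III.
Row minima: I=6.6, II=6.8, III=7.2
Best worst-case = 7.2 → III.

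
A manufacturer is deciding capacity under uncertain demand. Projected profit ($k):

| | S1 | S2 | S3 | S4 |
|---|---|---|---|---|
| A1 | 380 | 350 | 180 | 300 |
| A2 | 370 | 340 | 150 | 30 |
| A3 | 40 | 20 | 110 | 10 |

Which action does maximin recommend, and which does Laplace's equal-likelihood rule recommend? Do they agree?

maximin → A1; laplace → A1 (agree)

Row minima: A1=180, A2=30, A3=10
Best worst-case = 180 → A1.
Row averages: A1=302.5, A2=222.5, A3=45
Highest average = 302.5 → A1.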